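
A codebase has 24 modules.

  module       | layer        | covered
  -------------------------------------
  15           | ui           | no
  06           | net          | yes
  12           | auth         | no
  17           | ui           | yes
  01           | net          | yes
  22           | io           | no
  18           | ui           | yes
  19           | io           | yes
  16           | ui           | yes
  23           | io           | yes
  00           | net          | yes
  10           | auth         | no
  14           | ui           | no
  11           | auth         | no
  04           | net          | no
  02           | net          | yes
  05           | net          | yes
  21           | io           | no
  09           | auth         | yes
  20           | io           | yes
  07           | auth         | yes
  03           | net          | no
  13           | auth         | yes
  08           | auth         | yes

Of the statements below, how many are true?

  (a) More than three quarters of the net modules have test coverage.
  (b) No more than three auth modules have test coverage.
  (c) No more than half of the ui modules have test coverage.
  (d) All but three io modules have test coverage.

0

(a) net: |A| = 7, |A ∩ B| = 5; needs |A ∩ B| / |A| > 3/4 — false.
(b) auth: |A| = 7, |A ∩ B| = 4; needs |A ∩ B| ≤ 3 — false.
(c) ui: |A| = 5, |A ∩ B| = 3; needs |A ∩ B| ≤ |A ∖ B| — false.
(d) io: |A| = 5, |A ∩ B| = 3; needs |A ∖ B| = 3 — false.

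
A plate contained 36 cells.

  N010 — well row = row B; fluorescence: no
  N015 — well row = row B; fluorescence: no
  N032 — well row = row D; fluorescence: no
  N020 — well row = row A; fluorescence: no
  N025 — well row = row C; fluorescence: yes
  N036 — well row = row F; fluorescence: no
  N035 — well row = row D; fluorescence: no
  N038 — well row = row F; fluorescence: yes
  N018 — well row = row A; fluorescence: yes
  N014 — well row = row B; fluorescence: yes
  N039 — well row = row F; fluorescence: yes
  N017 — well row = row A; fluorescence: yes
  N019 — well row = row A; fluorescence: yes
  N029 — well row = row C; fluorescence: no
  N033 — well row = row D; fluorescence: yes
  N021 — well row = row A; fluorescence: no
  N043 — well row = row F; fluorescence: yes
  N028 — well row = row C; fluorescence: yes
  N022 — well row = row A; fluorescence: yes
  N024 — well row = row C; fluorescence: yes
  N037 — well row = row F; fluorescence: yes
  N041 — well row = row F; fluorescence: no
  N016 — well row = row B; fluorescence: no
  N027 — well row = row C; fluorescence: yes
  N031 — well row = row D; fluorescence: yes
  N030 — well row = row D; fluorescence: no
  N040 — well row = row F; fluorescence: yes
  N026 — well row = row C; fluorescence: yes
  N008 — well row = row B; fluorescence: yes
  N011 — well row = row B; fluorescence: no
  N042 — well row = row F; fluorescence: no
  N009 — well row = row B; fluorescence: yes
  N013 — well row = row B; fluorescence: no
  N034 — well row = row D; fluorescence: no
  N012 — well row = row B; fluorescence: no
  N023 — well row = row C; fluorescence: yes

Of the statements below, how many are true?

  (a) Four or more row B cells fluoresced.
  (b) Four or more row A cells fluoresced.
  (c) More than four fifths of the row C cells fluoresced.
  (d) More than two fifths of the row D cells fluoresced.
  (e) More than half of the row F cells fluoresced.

(a) row B: |A| = 9, |A ∩ B| = 3; needs |A ∩ B| ≥ 4 — false.
(b) row A: |A| = 6, |A ∩ B| = 4; needs |A ∩ B| ≥ 4 — true.
(c) row C: |A| = 7, |A ∩ B| = 6; needs |A ∩ B| / |A| > 4/5 — true.
(d) row D: |A| = 6, |A ∩ B| = 2; needs |A ∩ B| / |A| > 2/5 — false.
(e) row F: |A| = 8, |A ∩ B| = 5; needs |A ∩ B| > |A ∖ B| — true.

3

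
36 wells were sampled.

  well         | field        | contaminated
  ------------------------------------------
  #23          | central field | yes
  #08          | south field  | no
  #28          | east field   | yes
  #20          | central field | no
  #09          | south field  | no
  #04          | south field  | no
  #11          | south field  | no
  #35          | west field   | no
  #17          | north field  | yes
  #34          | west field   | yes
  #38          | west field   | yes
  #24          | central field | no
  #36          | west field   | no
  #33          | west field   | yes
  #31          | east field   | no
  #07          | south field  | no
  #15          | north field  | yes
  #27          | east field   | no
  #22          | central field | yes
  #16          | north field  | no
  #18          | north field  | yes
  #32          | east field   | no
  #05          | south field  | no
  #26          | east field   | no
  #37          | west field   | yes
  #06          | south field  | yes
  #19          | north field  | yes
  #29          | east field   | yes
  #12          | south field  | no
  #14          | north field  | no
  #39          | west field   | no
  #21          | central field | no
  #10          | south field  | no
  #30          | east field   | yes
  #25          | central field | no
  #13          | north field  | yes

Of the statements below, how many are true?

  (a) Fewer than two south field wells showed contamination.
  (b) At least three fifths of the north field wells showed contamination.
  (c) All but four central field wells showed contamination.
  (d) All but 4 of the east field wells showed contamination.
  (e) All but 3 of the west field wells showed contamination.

(a) south field: |A| = 9, |A ∩ B| = 1; needs |A ∩ B| < 2 — true.
(b) north field: |A| = 7, |A ∩ B| = 5; needs |A ∩ B| / |A| ≥ 3/5 — true.
(c) central field: |A| = 6, |A ∩ B| = 2; needs |A ∖ B| = 4 — true.
(d) east field: |A| = 7, |A ∩ B| = 3; needs |A ∖ B| = 4 — true.
(e) west field: |A| = 7, |A ∩ B| = 4; needs |A ∖ B| = 3 — true.

5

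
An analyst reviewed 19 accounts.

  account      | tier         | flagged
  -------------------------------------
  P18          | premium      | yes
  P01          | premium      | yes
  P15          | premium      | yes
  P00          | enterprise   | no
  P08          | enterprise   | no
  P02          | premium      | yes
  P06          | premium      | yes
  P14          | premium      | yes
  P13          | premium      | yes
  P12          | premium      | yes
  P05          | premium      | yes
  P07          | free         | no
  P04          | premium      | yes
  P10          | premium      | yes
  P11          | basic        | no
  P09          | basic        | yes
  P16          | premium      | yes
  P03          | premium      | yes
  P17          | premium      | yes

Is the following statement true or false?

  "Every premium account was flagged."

True

The determiner here denotes the relation: A ⊆ B, i.e. every element of A is in B (|A ∖ B| = 0).
A (the restrictor) = {P18, P01, P15, P02, P06, P14, P13, P12, P05, P04, P10, P16, P03, P17}, |A| = 14.
A ∖ B = {}, so |A ∖ B| = 0.
So the statement is true.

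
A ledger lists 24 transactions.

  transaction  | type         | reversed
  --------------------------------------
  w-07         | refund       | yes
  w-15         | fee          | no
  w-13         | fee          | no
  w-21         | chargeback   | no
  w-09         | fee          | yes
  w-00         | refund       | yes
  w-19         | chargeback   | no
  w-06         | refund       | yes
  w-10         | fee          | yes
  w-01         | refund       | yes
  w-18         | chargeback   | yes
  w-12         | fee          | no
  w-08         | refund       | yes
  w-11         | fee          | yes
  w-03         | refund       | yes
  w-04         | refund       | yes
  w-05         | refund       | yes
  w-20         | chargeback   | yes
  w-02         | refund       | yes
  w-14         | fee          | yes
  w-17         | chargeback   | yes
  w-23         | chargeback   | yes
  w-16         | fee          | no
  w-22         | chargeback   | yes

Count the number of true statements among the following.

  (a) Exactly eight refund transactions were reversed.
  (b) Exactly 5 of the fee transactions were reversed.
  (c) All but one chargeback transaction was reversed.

0

(a) refund: |A| = 9, |A ∩ B| = 9; needs |A ∩ B| = 8 — false.
(b) fee: |A| = 8, |A ∩ B| = 4; needs |A ∩ B| = 5 — false.
(c) chargeback: |A| = 7, |A ∩ B| = 5; needs |A ∖ B| = 1 — false.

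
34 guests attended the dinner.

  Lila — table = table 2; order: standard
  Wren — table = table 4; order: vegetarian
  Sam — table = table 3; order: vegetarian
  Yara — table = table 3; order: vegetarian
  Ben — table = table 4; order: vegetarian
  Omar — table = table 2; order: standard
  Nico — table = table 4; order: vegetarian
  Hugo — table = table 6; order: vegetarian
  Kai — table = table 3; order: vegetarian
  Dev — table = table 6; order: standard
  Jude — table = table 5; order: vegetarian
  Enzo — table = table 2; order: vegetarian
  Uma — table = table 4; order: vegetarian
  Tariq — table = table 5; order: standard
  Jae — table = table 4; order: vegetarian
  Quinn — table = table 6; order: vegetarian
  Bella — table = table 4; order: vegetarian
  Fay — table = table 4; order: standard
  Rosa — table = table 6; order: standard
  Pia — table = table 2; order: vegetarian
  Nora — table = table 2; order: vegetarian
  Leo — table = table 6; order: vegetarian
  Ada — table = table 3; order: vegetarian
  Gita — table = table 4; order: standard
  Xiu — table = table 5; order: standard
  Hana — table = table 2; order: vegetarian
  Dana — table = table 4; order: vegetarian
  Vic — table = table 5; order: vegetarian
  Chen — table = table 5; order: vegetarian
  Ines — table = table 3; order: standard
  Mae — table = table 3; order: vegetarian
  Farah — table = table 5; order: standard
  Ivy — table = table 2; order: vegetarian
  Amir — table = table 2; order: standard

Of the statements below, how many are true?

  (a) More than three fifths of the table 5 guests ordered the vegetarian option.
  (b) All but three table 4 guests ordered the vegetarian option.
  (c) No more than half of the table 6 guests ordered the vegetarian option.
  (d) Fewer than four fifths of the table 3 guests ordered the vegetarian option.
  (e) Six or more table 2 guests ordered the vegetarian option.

0

(a) table 5: |A| = 6, |A ∩ B| = 3; needs |A ∩ B| / |A| > 3/5 — false.
(b) table 4: |A| = 9, |A ∩ B| = 7; needs |A ∖ B| = 3 — false.
(c) table 6: |A| = 5, |A ∩ B| = 3; needs |A ∩ B| ≤ |A ∖ B| — false.
(d) table 3: |A| = 6, |A ∩ B| = 5; needs |A ∩ B| / |A| < 4/5 — false.
(e) table 2: |A| = 8, |A ∩ B| = 5; needs |A ∩ B| ≥ 6 — false.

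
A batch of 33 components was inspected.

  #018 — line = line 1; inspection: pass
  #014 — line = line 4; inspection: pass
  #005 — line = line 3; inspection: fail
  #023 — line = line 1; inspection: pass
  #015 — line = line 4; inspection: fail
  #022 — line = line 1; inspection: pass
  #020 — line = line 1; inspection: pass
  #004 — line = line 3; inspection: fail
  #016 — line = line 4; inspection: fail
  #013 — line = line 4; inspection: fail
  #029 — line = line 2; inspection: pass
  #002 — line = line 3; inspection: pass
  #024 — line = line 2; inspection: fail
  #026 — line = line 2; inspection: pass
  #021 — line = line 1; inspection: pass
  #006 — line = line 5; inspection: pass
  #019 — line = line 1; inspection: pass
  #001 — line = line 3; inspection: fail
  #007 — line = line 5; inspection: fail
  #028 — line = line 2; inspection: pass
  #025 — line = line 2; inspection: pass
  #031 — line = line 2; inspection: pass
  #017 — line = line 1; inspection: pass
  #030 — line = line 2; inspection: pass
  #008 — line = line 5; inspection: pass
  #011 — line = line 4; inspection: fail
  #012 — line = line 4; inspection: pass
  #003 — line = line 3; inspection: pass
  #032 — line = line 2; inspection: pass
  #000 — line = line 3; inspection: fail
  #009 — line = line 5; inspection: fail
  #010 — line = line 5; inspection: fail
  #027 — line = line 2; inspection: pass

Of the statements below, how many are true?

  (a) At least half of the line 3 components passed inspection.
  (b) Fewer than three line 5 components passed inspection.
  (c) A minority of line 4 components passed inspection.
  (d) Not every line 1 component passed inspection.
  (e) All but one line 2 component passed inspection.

3

(a) line 3: |A| = 6, |A ∩ B| = 2; needs |A ∩ B| ≥ |A ∖ B| — false.
(b) line 5: |A| = 5, |A ∩ B| = 2; needs |A ∩ B| < 3 — true.
(c) line 4: |A| = 6, |A ∩ B| = 2; needs |A ∩ B| < |A ∖ B| — true.
(d) line 1: |A| = 7, |A ∩ B| = 7; needs A ⊄ B (|A ∖ B| ≥ 1) — false.
(e) line 2: |A| = 9, |A ∩ B| = 8; needs |A ∖ B| = 1 — true.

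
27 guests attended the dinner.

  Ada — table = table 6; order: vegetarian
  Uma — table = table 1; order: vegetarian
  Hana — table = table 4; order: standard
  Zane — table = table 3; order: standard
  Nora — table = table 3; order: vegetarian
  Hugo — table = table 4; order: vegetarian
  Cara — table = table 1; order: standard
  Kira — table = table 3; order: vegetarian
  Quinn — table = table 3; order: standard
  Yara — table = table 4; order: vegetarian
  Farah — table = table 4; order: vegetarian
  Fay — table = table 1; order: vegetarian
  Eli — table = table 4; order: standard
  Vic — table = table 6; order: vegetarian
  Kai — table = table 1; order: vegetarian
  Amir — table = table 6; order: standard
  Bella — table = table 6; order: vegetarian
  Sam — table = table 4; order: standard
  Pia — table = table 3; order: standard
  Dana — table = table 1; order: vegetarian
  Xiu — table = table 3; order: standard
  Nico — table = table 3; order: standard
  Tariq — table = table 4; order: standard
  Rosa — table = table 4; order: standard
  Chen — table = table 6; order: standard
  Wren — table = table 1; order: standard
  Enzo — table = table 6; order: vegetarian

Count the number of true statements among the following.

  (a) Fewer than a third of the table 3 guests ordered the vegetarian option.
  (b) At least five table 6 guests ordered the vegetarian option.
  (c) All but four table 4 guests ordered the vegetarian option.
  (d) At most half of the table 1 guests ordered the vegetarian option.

(a) table 3: |A| = 7, |A ∩ B| = 2; needs |A ∩ B| / |A| < 1/3 — true.
(b) table 6: |A| = 6, |A ∩ B| = 4; needs |A ∩ B| ≥ 5 — false.
(c) table 4: |A| = 8, |A ∩ B| = 3; needs |A ∖ B| = 4 — false.
(d) table 1: |A| = 6, |A ∩ B| = 4; needs |A ∩ B| ≤ |A ∖ B| — false.

1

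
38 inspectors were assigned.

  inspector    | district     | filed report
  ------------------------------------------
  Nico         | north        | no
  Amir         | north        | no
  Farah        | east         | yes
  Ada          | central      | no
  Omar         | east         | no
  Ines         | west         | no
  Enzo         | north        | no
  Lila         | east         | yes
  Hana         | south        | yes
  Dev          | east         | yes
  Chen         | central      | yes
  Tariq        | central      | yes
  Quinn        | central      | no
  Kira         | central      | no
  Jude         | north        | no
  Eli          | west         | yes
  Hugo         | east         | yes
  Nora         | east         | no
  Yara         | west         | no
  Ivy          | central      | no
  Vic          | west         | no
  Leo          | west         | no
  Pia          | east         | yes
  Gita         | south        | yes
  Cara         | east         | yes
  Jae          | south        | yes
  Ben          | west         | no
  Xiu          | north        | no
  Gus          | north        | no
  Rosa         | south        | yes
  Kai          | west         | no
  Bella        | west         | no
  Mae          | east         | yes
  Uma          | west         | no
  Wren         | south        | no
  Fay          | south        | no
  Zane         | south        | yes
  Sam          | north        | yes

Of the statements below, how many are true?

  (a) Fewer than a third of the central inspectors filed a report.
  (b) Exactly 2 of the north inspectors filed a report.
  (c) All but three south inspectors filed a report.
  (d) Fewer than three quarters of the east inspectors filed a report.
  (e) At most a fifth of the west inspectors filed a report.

1

(a) central: |A| = 6, |A ∩ B| = 2; needs |A ∩ B| / |A| < 1/3 — false.
(b) north: |A| = 7, |A ∩ B| = 1; needs |A ∩ B| = 2 — false.
(c) south: |A| = 7, |A ∩ B| = 5; needs |A ∖ B| = 3 — false.
(d) east: |A| = 9, |A ∩ B| = 7; needs |A ∩ B| / |A| < 3/4 — false.
(e) west: |A| = 9, |A ∩ B| = 1; needs |A ∩ B| / |A| ≤ 1/5 — true.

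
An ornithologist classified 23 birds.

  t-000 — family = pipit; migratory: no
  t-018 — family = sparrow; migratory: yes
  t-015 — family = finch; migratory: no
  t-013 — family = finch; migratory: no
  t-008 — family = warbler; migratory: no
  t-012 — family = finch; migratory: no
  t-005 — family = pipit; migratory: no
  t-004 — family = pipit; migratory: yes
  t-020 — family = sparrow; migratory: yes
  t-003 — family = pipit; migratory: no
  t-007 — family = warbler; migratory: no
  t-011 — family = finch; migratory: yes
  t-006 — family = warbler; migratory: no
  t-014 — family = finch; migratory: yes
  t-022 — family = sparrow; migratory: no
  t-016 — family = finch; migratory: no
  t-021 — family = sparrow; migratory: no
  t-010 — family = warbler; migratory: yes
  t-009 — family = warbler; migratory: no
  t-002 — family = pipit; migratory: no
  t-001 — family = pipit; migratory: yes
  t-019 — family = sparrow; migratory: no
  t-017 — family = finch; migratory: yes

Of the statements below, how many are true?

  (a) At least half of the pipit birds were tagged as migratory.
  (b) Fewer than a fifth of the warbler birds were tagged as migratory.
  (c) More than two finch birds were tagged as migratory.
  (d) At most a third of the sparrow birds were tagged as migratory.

(a) pipit: |A| = 6, |A ∩ B| = 2; needs |A ∩ B| ≥ |A ∖ B| — false.
(b) warbler: |A| = 5, |A ∩ B| = 1; needs |A ∩ B| / |A| < 1/5 — false.
(c) finch: |A| = 7, |A ∩ B| = 3; needs |A ∩ B| > 2 — true.
(d) sparrow: |A| = 5, |A ∩ B| = 2; needs |A ∩ B| / |A| ≤ 1/3 — false.

1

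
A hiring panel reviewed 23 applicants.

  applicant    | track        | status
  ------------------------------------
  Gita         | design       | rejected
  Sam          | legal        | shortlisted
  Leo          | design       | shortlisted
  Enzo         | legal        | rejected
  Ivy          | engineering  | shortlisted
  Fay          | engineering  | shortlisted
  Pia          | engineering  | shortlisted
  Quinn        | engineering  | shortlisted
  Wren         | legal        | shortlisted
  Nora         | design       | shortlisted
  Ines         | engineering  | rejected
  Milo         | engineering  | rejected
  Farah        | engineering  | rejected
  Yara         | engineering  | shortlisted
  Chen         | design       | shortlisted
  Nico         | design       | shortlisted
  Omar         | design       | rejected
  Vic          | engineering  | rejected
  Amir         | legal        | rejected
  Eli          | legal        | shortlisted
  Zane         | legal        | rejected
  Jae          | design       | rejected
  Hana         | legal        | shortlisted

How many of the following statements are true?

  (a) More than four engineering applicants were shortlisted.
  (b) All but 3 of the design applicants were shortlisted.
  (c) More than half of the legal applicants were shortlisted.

3

(a) engineering: |A| = 9, |A ∩ B| = 5; needs |A ∩ B| > 4 — true.
(b) design: |A| = 7, |A ∩ B| = 4; needs |A ∖ B| = 3 — true.
(c) legal: |A| = 7, |A ∩ B| = 4; needs |A ∩ B| > |A ∖ B| — true.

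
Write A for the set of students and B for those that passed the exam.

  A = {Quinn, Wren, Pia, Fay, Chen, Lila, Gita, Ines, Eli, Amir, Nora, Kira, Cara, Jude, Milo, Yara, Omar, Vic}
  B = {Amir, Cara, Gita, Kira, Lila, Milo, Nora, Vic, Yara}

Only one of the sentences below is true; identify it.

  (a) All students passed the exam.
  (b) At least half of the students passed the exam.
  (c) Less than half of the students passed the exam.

(b)

|A| = 18, |A ∩ B| = 9, |A ∖ B| = 9.
(a) requires A ⊆ B, i.e. every element of A is in B (|A ∖ B| = 0): false.
(b) requires |A ∩ B| ≥ |A ∖ B|: true.
(c) requires |A ∩ B| < |A ∖ B|: false.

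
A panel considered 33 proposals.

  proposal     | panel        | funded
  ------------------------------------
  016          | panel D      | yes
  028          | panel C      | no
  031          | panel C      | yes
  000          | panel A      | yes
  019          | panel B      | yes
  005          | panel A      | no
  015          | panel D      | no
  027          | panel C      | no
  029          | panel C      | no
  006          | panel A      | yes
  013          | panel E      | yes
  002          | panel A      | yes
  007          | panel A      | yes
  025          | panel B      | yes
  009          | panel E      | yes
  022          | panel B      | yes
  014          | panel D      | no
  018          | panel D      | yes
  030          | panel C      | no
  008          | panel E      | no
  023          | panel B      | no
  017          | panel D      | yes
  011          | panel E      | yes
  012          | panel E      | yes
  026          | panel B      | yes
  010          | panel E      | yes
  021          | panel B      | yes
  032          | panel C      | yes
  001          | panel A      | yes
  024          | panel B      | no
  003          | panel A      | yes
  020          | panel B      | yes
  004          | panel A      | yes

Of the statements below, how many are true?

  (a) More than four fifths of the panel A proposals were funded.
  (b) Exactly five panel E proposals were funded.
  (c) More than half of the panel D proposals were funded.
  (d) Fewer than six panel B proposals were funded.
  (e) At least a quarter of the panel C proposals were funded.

(a) panel A: |A| = 8, |A ∩ B| = 7; needs |A ∩ B| / |A| > 4/5 — true.
(b) panel E: |A| = 6, |A ∩ B| = 5; needs |A ∩ B| = 5 — true.
(c) panel D: |A| = 5, |A ∩ B| = 3; needs |A ∩ B| > |A ∖ B| — true.
(d) panel B: |A| = 8, |A ∩ B| = 6; needs |A ∩ B| < 6 — false.
(e) panel C: |A| = 6, |A ∩ B| = 2; needs |A ∩ B| / |A| ≥ 1/4 — true.

4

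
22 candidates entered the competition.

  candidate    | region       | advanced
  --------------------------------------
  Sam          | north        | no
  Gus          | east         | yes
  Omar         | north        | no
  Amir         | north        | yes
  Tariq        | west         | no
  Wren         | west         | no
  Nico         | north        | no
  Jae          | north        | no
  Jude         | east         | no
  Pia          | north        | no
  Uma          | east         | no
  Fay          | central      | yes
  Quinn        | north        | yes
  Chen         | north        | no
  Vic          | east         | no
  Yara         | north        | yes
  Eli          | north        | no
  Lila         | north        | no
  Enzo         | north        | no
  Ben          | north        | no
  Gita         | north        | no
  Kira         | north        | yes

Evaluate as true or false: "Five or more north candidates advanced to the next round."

'Five or more north candidates advanced to the next round' holds iff |A ∩ B| ≥ 5.
|A| = 15, |A ∩ B| = 4, |A ∖ B| = 11.
|A ∩ B| = 4, so the statement is false.

False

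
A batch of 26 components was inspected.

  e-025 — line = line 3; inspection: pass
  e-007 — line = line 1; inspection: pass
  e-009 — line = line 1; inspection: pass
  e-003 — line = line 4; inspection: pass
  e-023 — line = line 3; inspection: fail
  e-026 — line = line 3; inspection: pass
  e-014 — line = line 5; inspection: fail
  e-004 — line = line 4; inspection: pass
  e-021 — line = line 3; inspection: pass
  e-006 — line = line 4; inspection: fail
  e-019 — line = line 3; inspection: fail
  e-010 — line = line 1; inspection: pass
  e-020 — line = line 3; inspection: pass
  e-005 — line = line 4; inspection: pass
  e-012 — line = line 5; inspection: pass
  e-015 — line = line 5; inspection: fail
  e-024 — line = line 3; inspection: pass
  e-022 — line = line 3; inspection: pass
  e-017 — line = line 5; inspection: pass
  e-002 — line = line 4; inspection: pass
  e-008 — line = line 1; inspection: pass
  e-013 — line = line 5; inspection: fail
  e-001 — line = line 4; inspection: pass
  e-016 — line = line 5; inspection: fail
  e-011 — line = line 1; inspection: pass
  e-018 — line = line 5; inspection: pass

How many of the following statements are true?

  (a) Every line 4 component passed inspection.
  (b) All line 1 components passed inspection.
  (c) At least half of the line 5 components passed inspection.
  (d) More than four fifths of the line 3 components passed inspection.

1

(a) line 4: |A| = 6, |A ∩ B| = 5; needs A ⊆ B, i.e. every element of A is in B (|A ∖ B| = 0) — false.
(b) line 1: |A| = 5, |A ∩ B| = 5; needs A ⊆ B, i.e. every element of A is in B (|A ∖ B| = 0) — true.
(c) line 5: |A| = 7, |A ∩ B| = 3; needs |A ∩ B| ≥ |A ∖ B| — false.
(d) line 3: |A| = 8, |A ∩ B| = 6; needs |A ∩ B| / |A| > 4/5 — false.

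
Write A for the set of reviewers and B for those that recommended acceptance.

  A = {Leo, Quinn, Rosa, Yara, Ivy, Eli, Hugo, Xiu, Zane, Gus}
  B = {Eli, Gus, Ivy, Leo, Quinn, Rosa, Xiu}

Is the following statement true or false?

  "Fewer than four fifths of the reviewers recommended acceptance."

Truth condition: |A ∩ B| / |A| < 4/5.
A (the restrictor) = {Leo, Quinn, Rosa, Yara, Ivy, Eli, Hugo, Xiu, Zane, Gus}, |A| = 10.
A ∩ B = {Leo, Quinn, Rosa, Ivy, Eli, Xiu, Gus}, so |A ∩ B| = 7.
A ∖ B = {Yara, Hugo, Zane}, so |A ∖ B| = 3.
|A ∩ B|/|A| = 7/10, so the statement is true.

True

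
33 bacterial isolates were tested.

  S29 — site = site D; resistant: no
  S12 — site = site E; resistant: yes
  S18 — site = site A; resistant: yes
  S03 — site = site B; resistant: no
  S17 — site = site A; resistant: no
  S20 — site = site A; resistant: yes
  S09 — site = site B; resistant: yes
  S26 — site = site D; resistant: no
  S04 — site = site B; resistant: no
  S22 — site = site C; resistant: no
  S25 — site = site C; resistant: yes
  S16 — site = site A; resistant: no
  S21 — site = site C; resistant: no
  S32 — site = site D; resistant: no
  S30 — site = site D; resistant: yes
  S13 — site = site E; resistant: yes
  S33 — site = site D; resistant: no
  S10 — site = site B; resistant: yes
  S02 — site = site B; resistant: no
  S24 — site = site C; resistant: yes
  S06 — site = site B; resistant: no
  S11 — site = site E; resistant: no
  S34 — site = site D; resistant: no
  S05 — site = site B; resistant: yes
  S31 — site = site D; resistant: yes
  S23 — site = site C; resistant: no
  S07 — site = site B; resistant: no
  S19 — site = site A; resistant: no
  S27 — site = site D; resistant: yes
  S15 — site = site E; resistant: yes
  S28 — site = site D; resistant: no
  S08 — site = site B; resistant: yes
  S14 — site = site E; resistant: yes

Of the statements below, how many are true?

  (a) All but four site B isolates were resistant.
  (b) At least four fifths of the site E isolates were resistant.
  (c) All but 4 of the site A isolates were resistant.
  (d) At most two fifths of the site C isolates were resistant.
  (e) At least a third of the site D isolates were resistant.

3

(a) site B: |A| = 9, |A ∩ B| = 4; needs |A ∖ B| = 4 — false.
(b) site E: |A| = 5, |A ∩ B| = 4; needs |A ∩ B| / |A| ≥ 4/5 — true.
(c) site A: |A| = 5, |A ∩ B| = 2; needs |A ∖ B| = 4 — false.
(d) site C: |A| = 5, |A ∩ B| = 2; needs |A ∩ B| / |A| ≤ 2/5 — true.
(e) site D: |A| = 9, |A ∩ B| = 3; needs |A ∩ B| / |A| ≥ 1/3 — true.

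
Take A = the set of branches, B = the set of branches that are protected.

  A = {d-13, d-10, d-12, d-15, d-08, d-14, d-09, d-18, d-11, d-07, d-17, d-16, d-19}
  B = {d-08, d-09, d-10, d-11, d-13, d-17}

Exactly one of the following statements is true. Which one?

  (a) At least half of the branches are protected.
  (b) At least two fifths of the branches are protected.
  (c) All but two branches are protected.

|A| = 13, |A ∩ B| = 6, |A ∖ B| = 7.
(a) requires |A ∩ B| ≥ |A ∖ B|: false.
(b) requires |A ∩ B| / |A| ≥ 2/5: true.
(c) requires |A ∖ B| = 2: false.

(b)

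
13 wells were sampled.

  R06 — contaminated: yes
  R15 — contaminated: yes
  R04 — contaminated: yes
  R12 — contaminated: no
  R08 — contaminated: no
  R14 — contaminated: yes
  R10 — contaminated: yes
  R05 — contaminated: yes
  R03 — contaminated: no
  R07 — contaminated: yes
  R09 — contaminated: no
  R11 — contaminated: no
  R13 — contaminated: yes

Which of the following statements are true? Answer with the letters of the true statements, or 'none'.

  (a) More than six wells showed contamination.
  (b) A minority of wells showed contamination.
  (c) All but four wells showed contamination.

(a)

|A| = 13, |A ∩ B| = 8, |A ∖ B| = 5.
(a) |A ∩ B| > 6: holds.
(b) |A ∩ B| < |A ∖ B|: fails.
(c) |A ∖ B| = 4: fails.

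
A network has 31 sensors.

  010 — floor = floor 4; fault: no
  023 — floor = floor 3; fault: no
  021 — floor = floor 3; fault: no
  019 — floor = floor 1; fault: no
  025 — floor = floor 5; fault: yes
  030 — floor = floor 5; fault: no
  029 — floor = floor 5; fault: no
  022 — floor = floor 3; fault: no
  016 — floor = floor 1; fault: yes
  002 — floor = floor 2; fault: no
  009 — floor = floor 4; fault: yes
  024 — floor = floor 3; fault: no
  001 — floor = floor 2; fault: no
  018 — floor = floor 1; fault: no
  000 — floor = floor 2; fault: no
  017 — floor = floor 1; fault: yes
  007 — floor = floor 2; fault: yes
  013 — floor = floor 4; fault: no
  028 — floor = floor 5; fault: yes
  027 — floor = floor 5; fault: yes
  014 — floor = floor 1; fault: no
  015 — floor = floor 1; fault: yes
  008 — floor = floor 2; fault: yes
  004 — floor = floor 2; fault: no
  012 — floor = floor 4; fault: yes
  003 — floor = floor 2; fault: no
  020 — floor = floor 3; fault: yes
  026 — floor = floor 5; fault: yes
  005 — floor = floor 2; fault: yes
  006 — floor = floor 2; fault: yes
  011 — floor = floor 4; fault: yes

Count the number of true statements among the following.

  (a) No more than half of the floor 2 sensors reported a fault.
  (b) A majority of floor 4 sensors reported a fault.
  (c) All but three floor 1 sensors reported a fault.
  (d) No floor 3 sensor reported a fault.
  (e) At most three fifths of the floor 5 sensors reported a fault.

3

(a) floor 2: |A| = 9, |A ∩ B| = 4; needs |A ∩ B| ≤ |A ∖ B| — true.
(b) floor 4: |A| = 5, |A ∩ B| = 3; needs |A ∩ B| > |A ∖ B| — true.
(c) floor 1: |A| = 6, |A ∩ B| = 3; needs |A ∖ B| = 3 — true.
(d) floor 3: |A| = 5, |A ∩ B| = 1; needs A ∩ B = ∅ (|A ∩ B| = 0) — false.
(e) floor 5: |A| = 6, |A ∩ B| = 4; needs |A ∩ B| / |A| ≤ 3/5 — false.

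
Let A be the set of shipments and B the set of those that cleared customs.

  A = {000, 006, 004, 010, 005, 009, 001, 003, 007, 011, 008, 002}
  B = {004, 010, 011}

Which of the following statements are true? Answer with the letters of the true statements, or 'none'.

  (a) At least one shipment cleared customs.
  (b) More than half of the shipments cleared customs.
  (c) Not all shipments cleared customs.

(a), (c)

|A| = 12, |A ∩ B| = 3, |A ∖ B| = 9.
(a) A ∩ B ≠ ∅ (|A ∩ B| ≥ 1): holds.
(b) |A ∩ B| > |A ∖ B|: fails.
(c) A ⊄ B (|A ∖ B| ≥ 1): holds.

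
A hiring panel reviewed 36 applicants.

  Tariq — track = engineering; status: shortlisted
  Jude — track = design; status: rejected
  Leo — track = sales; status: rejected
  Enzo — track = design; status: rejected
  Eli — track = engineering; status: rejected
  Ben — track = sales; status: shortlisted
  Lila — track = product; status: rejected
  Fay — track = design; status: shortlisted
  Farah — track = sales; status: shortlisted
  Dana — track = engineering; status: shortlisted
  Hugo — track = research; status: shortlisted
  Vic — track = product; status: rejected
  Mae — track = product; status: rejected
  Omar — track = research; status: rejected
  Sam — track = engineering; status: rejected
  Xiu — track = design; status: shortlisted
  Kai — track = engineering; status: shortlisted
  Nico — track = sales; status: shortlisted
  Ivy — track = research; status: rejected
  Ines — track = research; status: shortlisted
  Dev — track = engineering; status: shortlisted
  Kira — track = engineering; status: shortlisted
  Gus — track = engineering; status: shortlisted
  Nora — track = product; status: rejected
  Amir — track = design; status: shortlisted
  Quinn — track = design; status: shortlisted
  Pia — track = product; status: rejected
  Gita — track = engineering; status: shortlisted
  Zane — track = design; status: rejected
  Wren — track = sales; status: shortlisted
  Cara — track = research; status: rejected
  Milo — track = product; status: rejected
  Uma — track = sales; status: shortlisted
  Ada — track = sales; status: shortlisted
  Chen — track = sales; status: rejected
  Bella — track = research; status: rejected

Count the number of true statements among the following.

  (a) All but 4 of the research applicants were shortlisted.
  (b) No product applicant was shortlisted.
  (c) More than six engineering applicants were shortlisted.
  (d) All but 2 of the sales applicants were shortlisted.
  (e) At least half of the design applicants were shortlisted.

5

(a) research: |A| = 6, |A ∩ B| = 2; needs |A ∖ B| = 4 — true.
(b) product: |A| = 6, |A ∩ B| = 0; needs A ∩ B = ∅ (|A ∩ B| = 0) — true.
(c) engineering: |A| = 9, |A ∩ B| = 7; needs |A ∩ B| > 6 — true.
(d) sales: |A| = 8, |A ∩ B| = 6; needs |A ∖ B| = 2 — true.
(e) design: |A| = 7, |A ∩ B| = 4; needs |A ∩ B| ≥ |A ∖ B| — true.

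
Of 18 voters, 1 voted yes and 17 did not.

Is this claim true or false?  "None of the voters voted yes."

The determiner here denotes the relation: A ∩ B = ∅ (|A ∩ B| = 0).
|A| = 18, |A ∩ B| = 1, |A ∖ B| = 17.
So the statement is false.

False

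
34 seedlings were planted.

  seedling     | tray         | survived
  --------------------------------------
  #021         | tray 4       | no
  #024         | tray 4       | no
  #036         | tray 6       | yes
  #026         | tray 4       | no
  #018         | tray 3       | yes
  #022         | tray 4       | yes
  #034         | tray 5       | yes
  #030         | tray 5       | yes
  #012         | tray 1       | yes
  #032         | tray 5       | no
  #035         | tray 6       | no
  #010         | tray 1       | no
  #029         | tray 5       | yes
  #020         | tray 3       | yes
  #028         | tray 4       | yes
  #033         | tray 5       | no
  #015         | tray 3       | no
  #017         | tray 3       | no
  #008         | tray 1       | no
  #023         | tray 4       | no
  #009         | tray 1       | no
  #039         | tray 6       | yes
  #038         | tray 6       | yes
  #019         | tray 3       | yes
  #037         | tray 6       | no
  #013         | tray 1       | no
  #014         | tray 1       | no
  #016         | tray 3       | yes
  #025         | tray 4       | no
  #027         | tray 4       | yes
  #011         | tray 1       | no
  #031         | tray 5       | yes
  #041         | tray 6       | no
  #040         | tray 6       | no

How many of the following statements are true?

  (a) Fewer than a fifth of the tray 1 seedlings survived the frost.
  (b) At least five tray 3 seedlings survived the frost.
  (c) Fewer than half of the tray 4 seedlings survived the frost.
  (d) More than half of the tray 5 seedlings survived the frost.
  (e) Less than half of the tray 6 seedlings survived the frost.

4

(a) tray 1: |A| = 7, |A ∩ B| = 1; needs |A ∩ B| / |A| < 1/5 — true.
(b) tray 3: |A| = 6, |A ∩ B| = 4; needs |A ∩ B| ≥ 5 — false.
(c) tray 4: |A| = 8, |A ∩ B| = 3; needs |A ∩ B| < |A ∖ B| — true.
(d) tray 5: |A| = 6, |A ∩ B| = 4; needs |A ∩ B| > |A ∖ B| — true.
(e) tray 6: |A| = 7, |A ∩ B| = 3; needs |A ∩ B| < |A ∖ B| — true.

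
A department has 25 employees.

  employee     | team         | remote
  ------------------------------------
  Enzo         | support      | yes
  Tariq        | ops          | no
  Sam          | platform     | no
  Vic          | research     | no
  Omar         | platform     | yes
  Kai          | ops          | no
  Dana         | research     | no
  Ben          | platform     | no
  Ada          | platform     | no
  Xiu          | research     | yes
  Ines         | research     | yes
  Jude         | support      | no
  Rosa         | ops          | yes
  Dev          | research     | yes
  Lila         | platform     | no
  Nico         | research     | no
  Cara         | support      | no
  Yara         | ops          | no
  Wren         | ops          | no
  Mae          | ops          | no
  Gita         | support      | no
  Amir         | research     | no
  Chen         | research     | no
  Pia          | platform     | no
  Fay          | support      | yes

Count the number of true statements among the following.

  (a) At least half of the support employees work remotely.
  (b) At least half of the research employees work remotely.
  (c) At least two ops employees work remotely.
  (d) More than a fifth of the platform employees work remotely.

0

(a) support: |A| = 5, |A ∩ B| = 2; needs |A ∩ B| ≥ |A ∖ B| — false.
(b) research: |A| = 8, |A ∩ B| = 3; needs |A ∩ B| ≥ |A ∖ B| — false.
(c) ops: |A| = 6, |A ∩ B| = 1; needs |A ∩ B| ≥ 2 — false.
(d) platform: |A| = 6, |A ∩ B| = 1; needs |A ∩ B| / |A| > 1/5 — false.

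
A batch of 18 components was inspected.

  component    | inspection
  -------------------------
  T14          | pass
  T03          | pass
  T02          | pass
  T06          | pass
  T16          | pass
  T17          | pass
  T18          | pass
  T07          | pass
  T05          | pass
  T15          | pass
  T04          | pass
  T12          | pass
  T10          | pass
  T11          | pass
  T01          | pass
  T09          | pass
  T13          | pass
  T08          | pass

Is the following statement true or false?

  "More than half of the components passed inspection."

Truth condition: |A ∩ B| > |A ∖ B|.
|A| = 18, |A ∩ B| = 18, |A ∖ B| = 0.
18 > 0, so the statement is true.

True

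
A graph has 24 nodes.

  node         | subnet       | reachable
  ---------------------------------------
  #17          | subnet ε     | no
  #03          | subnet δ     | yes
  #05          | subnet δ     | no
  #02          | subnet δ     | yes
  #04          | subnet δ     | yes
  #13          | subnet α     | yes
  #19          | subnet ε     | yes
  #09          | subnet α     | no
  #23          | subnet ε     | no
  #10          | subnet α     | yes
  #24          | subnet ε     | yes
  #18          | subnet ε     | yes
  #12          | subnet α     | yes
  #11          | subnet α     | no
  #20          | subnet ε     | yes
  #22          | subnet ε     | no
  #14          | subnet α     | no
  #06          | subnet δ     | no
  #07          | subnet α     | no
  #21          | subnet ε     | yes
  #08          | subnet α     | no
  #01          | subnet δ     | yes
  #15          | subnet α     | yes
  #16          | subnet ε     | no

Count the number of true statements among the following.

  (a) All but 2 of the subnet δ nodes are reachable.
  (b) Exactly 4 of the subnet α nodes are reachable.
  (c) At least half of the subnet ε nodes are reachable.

(a) subnet δ: |A| = 6, |A ∩ B| = 4; needs |A ∖ B| = 2 — true.
(b) subnet α: |A| = 9, |A ∩ B| = 4; needs |A ∩ B| = 4 — true.
(c) subnet ε: |A| = 9, |A ∩ B| = 5; needs |A ∩ B| ≥ |A ∖ B| — true.

3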